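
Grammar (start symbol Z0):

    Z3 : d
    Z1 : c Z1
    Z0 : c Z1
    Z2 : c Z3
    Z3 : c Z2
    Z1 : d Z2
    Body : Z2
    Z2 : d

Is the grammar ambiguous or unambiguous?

Unambiguous

Only Z0, Z1, Z2, Z3 are reachable from Z0; ignoring the rest: Restricted to the reachable nonterminals, every rule has the form A → t or A → t B, and no two rules for the same A share a first terminal. The grammar encodes a DFA — one run per string.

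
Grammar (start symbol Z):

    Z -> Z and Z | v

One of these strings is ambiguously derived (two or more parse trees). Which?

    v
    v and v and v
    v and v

v: 1 tree
v and v and v: 2 trees
v and v: 1 tree

v and v and v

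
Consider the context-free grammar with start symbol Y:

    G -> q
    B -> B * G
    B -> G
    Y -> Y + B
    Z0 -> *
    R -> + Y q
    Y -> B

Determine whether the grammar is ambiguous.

Only Y, B, G are reachable from Y; ignoring the rest: Y → Y + B | B  ;  B → B * G | G  — a left-associative chain with G at the bottom. Each string factors uniquely by precedence.

Unambiguous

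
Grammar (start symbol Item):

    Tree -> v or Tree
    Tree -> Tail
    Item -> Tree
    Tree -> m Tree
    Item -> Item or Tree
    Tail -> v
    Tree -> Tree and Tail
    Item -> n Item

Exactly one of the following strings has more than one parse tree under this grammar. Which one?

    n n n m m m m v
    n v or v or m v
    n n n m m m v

n n n m m m m v: 1 tree
n v or v or m v: 8 trees
n n n m m m v: 1 tree

n v or v or m v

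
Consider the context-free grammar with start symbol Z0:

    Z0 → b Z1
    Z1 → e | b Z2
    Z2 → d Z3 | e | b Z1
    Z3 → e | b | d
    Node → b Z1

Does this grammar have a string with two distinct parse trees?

Only Z0, Z1, Z2, Z3 are reachable from Z0; ignoring the rest: Each reachable nonterminal has at most one production per leading terminal, and all productions are right-linear; the derivation is determined token-by-token.

Unambiguous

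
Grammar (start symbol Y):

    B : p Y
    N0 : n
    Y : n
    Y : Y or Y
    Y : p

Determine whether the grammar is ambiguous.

Witness: n or n or n

Derivation 1: Y ⇒ Y or Y ⇒ n or Y ⇒ n or Y or Y ⇒ n or n or Y ⇒ n or n or n
Derivation 2: Y ⇒ Y or Y ⇒ Y or Y or Y ⇒ n or Y or Y ⇒ n or n or Y ⇒ n or n or n

Two distinct leftmost derivations for the same string.

Ambiguous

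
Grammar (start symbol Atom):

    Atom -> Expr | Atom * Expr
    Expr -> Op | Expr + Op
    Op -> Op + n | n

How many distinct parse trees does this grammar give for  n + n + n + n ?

8

Parse trees for n + n + n + n:
  [Atom [Expr [Op [Op [Op [Op n] + n] + n] + n]]]
  [Atom [Expr [Expr [Op n]] + [Op [Op [Op n] + n] + n]]]
  [Atom [Expr [Expr [Op [Op n] + n]] + [Op [Op n] + n]]]
  [Atom [Expr [Expr [Expr [Op n]] + [Op n]] + [Op [Op n] + n]]]
  [Atom [Expr [Expr [Op [Op [Op n] + n] + n]] + [Op n]]]
  [Atom [Expr [Expr [Expr [Op n]] + [Op [Op n] + n]] + [Op n]]]
  [Atom [Expr [Expr [Expr [Op [Op n] + n]] + [Op n]] + [Op n]]]
  [Atom [Expr [Expr [Expr [Expr [Op n]] + [Op n]] + [Op n]] + [Op n]]]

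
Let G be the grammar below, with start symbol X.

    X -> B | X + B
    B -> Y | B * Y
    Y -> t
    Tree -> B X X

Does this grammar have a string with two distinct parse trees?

(Tree is unreachable from X, so its rules don't affect L(X).) The grammar is stratified — X handles '+' (left-recursive), B handles '*', Y atoms. Each operator has a fixed associativity and precedence level, so every string has one parse.

Unambiguous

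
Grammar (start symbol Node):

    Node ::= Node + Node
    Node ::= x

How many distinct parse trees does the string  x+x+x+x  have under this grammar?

Parse trees for x+x+x+x:
  [Node [Node x] + [Node [Node x] + [Node [Node x] + [Node x]]]]
  [Node [Node x] + [Node [Node [Node x] + [Node x]] + [Node x]]]
  [Node [Node [Node x] + [Node x]] + [Node [Node x] + [Node x]]]
  [Node [Node [Node x] + [Node [Node x] + [Node x]]] + [Node x]]
  [Node [Node [Node [Node x] + [Node x]] + [Node x]] + [Node x]]

5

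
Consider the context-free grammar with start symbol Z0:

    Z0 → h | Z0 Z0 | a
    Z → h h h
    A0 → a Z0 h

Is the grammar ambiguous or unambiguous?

Ambiguous

Witness: a a a

Derivation 1: Z0 ⇒ Z0 Z0 ⇒ Z0 Z0 Z0 ⇒ a Z0 Z0 ⇒ a a Z0 ⇒ a a a
Derivation 2: Z0 ⇒ Z0 Z0 ⇒ a Z0 ⇒ a Z0 Z0 ⇒ a a Z0 ⇒ a a a

Two distinct leftmost derivations for the same string.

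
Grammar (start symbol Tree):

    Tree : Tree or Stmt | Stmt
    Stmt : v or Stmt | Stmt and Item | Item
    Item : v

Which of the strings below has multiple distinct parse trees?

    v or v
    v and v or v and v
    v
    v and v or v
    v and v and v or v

v or v

v or v: 2 trees
v and v or v and v: 1 tree
v: 1 tree
v and v or v: 1 tree
v and v and v or v: 1 tree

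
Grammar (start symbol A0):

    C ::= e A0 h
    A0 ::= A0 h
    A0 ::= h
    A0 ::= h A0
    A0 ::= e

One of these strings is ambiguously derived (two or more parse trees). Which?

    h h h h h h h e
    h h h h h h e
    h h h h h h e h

h h h h h h e h

h h h h h h h e: 1 tree
h h h h h h e: 1 tree
h h h h h h e h: 7 trees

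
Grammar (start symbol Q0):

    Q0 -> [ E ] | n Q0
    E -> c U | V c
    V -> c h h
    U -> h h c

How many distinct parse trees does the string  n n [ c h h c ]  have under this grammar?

Parse trees for n n [ c h h c ]:
  [Q0 n [Q0 n [Q0 [ [E c [U h h c]] ]]]]
  [Q0 n [Q0 n [Q0 [ [E [V c h h] c] ]]]]

2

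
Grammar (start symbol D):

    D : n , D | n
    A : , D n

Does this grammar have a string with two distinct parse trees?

Unambiguous

(A is unreachable from D, so its rules don't affect L(D).) The reachable grammar is A → atom sep A | atom. Each atom is followed by either the separator (recurse) or end-of-string (stop) — no choice point.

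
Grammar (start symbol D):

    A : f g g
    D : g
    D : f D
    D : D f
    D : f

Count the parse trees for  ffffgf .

5

Parse trees for ffffgf:
  [D f [D f [D f [D f [D [D g] f]]]]]
  [D f [D f [D f [D [D f [D g]] f]]]]
  [D f [D f [D [D f [D f [D g]]] f]]]
  [D f [D [D f [D f [D f [D g]]]] f]]
  [D [D f [D f [D f [D f [D g]]]]] f]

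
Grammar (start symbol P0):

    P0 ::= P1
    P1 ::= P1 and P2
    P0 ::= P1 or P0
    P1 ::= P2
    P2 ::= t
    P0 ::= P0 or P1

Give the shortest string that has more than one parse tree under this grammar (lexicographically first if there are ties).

t or t

length 1: no string has ≥2 trees
length 3: t or t has 2 parse trees

Two derivations of t or t:
  P0 ⇒ P1 or P0 ⇒ P2 or P0 ⇒ t or P0 ⇒ t or P1 ⇒ t or P2 ⇒ t or t
  P0 ⇒ P0 or P1 ⇒ P1 or P1 ⇒ P2 or P1 ⇒ t or P1 ⇒ t or P2 ⇒ t or t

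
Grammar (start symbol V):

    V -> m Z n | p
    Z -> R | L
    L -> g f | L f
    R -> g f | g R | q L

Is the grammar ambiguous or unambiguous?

Witness: m g f n

Derivation 1: V ⇒ m Z n ⇒ m R n ⇒ m g f n
Derivation 2: V ⇒ m Z n ⇒ m L n ⇒ m g f n

Two distinct leftmost derivations for the same string.

Ambiguous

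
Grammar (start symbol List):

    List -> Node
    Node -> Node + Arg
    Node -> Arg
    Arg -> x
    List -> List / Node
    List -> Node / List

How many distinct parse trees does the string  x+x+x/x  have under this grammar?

Parse trees for x+x+x/x:
  [List [List [Node [Node [Node [Arg x]] + [Arg x]] + [Arg x]]] / [Node [Arg x]]]
  [List [Node [Node [Node [Arg x]] + [Arg x]] + [Arg x]] / [List [Node [Arg x]]]]

2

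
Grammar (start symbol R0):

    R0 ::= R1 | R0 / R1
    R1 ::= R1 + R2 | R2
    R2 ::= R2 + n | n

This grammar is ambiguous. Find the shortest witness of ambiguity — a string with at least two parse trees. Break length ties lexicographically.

n + n

length 1: no string has ≥2 trees
length 3: n + n has 2 parse trees

Two derivations of n + n:
  R0 ⇒ R1 ⇒ R1 + R2 ⇒ R2 + R2 ⇒ n + R2 ⇒ n + n
  R0 ⇒ R1 ⇒ R2 ⇒ R2 + n ⇒ n + n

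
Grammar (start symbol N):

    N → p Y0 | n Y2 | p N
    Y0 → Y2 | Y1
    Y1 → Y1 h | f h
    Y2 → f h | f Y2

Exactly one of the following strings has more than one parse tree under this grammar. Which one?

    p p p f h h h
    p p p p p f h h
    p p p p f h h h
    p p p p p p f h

p p p f h h h: 1 tree
p p p p p f h h: 1 tree
p p p p f h h h: 1 tree
p p p p p p f h: 2 trees

p p p p p p f h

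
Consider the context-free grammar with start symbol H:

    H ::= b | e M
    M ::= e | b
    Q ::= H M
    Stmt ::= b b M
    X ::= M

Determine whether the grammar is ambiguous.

(Q, Stmt, X are unreachable from H, so their rules don't affect L(H).) Each reachable nonterminal has at most one production per leading terminal, and all productions are right-linear; the derivation is determined token-by-token.

Unambiguous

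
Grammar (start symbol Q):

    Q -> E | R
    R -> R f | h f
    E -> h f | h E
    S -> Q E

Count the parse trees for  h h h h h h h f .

Parse trees for h h h h h h h f:
  [Q [E h [E h [E h [E h [E h [E h [E h f]]]]]]]]

1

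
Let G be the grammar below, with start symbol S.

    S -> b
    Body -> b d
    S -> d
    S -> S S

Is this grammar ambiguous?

Ambiguous

Witness: b b b

Derivation 1: S ⇒ S S ⇒ b S ⇒ b S S ⇒ b b S ⇒ b b b
Derivation 2: S ⇒ S S ⇒ S S S ⇒ b S S ⇒ b b S ⇒ b b b

Two distinct leftmost derivations for the same string.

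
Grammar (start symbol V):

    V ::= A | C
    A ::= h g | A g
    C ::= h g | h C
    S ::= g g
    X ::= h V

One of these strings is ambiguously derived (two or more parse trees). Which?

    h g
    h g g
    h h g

h g: 2 trees
h g g: 1 tree
h h g: 1 tree

h g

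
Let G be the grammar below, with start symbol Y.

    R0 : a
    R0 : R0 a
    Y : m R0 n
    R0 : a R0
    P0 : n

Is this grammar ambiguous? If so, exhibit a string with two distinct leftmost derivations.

Witness: m a a n

Derivation 1: Y ⇒ m R0 n ⇒ m R0 a n ⇒ m a a n
Derivation 2: Y ⇒ m R0 n ⇒ m a R0 n ⇒ m a a n

Two distinct leftmost derivations for the same string.

Ambiguous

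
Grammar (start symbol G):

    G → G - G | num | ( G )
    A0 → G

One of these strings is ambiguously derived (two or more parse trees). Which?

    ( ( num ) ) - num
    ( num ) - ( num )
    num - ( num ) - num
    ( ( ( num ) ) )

( ( num ) ) - num: 1 tree
( num ) - ( num ): 1 tree
num - ( num ) - num: 2 trees
( ( ( num ) ) ): 1 tree

num - ( num ) - num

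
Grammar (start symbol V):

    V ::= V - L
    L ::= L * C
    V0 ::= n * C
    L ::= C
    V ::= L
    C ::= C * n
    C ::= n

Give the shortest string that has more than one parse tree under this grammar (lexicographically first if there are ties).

n * n

length 1: no string has ≥2 trees
length 3: n * n has 2 parse trees

Two derivations of n * n:
  V ⇒ L ⇒ L * C ⇒ C * C ⇒ n * C ⇒ n * n
  V ⇒ L ⇒ C ⇒ C * n ⇒ n * n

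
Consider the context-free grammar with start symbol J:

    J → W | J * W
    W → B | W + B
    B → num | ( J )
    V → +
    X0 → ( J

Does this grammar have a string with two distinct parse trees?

Unambiguous

Only J, W, B are reachable from J; ignoring the rest: The grammar is stratified — J handles '*' (left-recursive), W handles '+', B atoms. Each operator has a fixed associativity and precedence level, so every string has one parse.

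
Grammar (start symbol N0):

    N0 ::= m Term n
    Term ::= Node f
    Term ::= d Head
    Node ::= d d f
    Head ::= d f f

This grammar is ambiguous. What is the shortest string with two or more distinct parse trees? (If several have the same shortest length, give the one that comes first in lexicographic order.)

length 6: m d d f f n has 2 parse trees

Two derivations of m d d f f n:
  N0 ⇒ m Term n ⇒ m Node f n ⇒ m d d f f n
  N0 ⇒ m Term n ⇒ m d Head n ⇒ m d d f f n

m d d f f n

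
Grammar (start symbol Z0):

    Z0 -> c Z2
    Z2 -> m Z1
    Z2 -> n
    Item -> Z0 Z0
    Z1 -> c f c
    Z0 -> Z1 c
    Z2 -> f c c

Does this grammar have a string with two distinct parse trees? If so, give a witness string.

Witness: c f c c

Derivation 1: Z0 ⇒ c Z2 ⇒ c f c c
Derivation 2: Z0 ⇒ Z1 c ⇒ c f c c

Two distinct leftmost derivations for the same string.

Ambiguous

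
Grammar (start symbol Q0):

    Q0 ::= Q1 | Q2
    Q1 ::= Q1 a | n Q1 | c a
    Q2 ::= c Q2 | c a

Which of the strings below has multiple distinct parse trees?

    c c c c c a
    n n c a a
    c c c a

c c c c c a: 1 tree
n n c a a: 3 trees
c c c a: 1 tree

n n c a a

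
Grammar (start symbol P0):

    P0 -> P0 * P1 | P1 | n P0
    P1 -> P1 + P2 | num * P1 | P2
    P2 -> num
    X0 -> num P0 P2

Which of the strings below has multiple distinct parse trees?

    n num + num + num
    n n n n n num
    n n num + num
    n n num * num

n num + num + num: 1 tree
n n n n n num: 1 tree
n n num + num: 1 tree
n n num * num: 4 trees

n n num * num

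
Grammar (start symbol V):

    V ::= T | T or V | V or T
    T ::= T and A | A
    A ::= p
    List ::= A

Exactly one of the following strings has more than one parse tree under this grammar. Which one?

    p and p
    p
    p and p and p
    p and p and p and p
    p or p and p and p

p or p and p and p

p and p: 1 tree
p: 1 tree
p and p and p: 1 tree
p and p and p and p: 1 tree
p or p and p and p: 2 trees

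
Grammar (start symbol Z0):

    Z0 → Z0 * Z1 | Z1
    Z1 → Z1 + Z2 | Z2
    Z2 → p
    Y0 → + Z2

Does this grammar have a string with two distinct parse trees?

Unambiguous

Only Z0, Z1, Z2 are reachable from Z0; ignoring the rest: This is a standard precedence ladder (Z0 over Z1 over Z2), with each level left-recursive on its own operator ('*' at Z0, '+' at Z1). That structure is LR(1), hence unambiguous.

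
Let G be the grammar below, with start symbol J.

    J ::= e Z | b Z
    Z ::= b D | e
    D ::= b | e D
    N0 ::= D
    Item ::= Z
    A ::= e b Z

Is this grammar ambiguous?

(N0, Item, A are unreachable from J, so their rules don't affect L(J).) Each reachable nonterminal has at most one production per leading terminal, and all productions are right-linear; the derivation is determined token-by-token.

Unambiguous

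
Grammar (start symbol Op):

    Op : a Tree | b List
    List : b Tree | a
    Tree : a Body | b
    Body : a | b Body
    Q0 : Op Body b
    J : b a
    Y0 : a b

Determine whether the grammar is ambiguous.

Only Op, List, Tree, Body are reachable from Op; ignoring the rest: The reachable rules are right-linear with at most one rule per (nonterminal, next-terminal) pair. Each input token forces the next rule, so parsing is deterministic.

Unambiguous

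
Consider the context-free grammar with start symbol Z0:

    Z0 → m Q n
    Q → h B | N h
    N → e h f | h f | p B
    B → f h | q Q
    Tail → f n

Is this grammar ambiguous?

Witness: m h f h n

Derivation 1: Z0 ⇒ m Q n ⇒ m h B n ⇒ m h f h n
Derivation 2: Z0 ⇒ m Q n ⇒ m N h n ⇒ m h f h n

Two distinct leftmost derivations for the same string.

Ambiguous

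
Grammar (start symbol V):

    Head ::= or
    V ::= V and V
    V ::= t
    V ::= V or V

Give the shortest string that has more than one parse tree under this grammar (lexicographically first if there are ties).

length 1: no string has ≥2 trees
length 3: no string has ≥2 trees
length 5: t and t and t has 2 parse trees

Two derivations of t and t and t:
  V ⇒ V and V ⇒ V and V and V ⇒ t and V and V ⇒ t and t and V ⇒ t and t and t
  V ⇒ V and V ⇒ t and V ⇒ t and V and V ⇒ t and t and V ⇒ t and t and t

t and t and t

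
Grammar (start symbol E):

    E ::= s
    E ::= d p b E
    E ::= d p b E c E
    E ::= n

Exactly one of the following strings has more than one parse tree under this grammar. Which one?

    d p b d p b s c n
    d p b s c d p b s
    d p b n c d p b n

d p b d p b s c n

d p b d p b s c n: 2 trees
d p b s c d p b s: 1 tree
d p b n c d p b n: 1 tree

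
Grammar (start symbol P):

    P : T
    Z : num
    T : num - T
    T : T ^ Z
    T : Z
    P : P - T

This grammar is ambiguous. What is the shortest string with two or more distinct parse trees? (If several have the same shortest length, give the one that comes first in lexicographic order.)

length 1: no string has ≥2 trees
length 3: num - num has 2 parse trees

Two derivations of num - num:
  P ⇒ T ⇒ num - T ⇒ num - Z ⇒ num - num
  P ⇒ P - T ⇒ T - T ⇒ Z - T ⇒ num - T ⇒ num - Z ⇒ num - num

num - num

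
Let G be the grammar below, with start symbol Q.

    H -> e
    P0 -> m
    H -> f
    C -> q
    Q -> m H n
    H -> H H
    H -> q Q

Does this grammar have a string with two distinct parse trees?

Witness: m e e e n

Derivation 1: Q ⇒ m H n ⇒ m H H n ⇒ m e H n ⇒ m e H H n ⇒ m e e H n ⇒ m e e e n
Derivation 2: Q ⇒ m H n ⇒ m H H n ⇒ m H H H n ⇒ m e H H n ⇒ m e e H n ⇒ m e e e n

Two distinct leftmost derivations for the same string.

Ambiguous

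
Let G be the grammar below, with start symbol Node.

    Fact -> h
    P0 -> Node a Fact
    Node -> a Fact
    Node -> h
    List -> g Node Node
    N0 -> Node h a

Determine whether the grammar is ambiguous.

Unambiguous

Only Node, Fact are reachable from Node; ignoring the rest: Each reachable nonterminal has at most one production per leading terminal, and all productions are right-linear; the derivation is determined token-by-token.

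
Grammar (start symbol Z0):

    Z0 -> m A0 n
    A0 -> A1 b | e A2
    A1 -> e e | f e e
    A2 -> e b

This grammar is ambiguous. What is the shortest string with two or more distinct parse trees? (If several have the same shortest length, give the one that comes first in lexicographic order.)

m e e b n

length 5: m e e b n has 2 parse trees

Two derivations of m e e b n:
  Z0 ⇒ m A0 n ⇒ m A1 b n ⇒ m e e b n
  Z0 ⇒ m A0 n ⇒ m e A2 n ⇒ m e e b n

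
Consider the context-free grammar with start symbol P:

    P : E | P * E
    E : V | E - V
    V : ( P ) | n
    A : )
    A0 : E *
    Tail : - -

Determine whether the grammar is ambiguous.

Unambiguous

Only P, E, V are reachable from P; ignoring the rest: This is a standard precedence ladder (P over E over V), with each level left-recursive on its own operator ('*' at P, '-' at E). That structure is LR(1), hence unambiguous.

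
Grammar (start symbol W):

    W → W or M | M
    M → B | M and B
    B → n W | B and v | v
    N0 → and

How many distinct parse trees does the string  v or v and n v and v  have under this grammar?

Parse trees for v or v and n v and v:
  [W [W [M [B v]]] or [M [M [B v]] and [B n [W [M [B [B v] and v]]]]]]
  [W [W [M [B v]]] or [M [M [B v]] and [B n [W [M [M [B v]] and [B v]]]]]]
  [W [W [M [B v]]] or [M [M [B v]] and [B [B n [W [M [B v]]]] and v]]]
  [W [W [M [B v]]] or [M [M [M [B v]] and [B n [W [M [B v]]]]] and [B v]]]

4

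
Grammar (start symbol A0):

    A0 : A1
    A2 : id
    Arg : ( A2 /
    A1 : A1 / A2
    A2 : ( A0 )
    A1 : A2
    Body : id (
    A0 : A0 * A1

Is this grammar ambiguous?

Only A0, A1, A2 are reachable from A0; ignoring the rest: The grammar is stratified — A0 handles '*' (left-recursive), A1 handles '/', A2 atoms. Each operator has a fixed associativity and precedence level, so every string has one parse.

Unambiguous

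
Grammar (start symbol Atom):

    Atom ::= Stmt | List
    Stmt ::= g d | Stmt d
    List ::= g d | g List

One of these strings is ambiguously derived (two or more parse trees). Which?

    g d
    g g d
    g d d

g d: 2 trees
g g d: 1 tree
g d d: 1 tree

g d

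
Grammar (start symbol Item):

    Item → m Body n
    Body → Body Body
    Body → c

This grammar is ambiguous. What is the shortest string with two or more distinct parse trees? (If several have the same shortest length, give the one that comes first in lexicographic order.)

length 3: no string has ≥2 trees
length 4: no string has ≥2 trees
length 5: m c c c n has 2 parse trees

Two derivations of m c c c n:
  Item ⇒ m Body n ⇒ m Body Body n ⇒ m Body Body Body n ⇒ m c Body Body n ⇒ m c c Body n ⇒ m c c c n
  Item ⇒ m Body n ⇒ m Body Body n ⇒ m c Body n ⇒ m c Body Body n ⇒ m c c Body n ⇒ m c c c n

m c c c n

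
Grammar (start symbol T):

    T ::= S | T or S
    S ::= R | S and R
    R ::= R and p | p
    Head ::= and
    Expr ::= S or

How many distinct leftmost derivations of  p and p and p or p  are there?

4

Parse trees for p and p and p or p:
  [T [T [S [R [R [R p] and p] and p]]] or [S [R p]]]
  [T [T [S [S [R p]] and [R [R p] and p]]] or [S [R p]]]
  [T [T [S [S [R [R p] and p]] and [R p]]] or [S [R p]]]
  [T [T [S [S [S [R p]] and [R p]] and [R p]]] or [S [R p]]]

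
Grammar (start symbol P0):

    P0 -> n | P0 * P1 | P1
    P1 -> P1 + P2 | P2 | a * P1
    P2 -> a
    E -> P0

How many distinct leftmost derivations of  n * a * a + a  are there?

Parse trees for n * a * a + a:
  [P0 [P0 n] * [P1 [P1 a * [P1 [P2 a]]] + [P2 a]]]
  [P0 [P0 n] * [P1 a * [P1 [P1 [P2 a]] + [P2 a]]]]
  [P0 [P0 [P0 n] * [P1 [P2 a]]] * [P1 [P1 [P2 a]] + [P2 a]]]

3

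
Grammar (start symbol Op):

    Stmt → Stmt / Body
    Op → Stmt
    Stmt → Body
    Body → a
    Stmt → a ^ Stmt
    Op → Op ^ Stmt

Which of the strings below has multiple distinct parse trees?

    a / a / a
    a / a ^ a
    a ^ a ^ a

a ^ a ^ a

a / a / a: 1 tree
a / a ^ a: 1 tree
a ^ a ^ a: 4 trees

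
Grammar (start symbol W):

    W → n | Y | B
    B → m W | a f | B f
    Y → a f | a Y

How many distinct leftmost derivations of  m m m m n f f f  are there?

20

Parse trees for m m m m n f f f (showing first 6 of 20):
  [W [B m [W [B m [W [B m [W [B [B [B [B m [W n]] f] f] f]]]]]]]]
  [W [B m [W [B m [W [B [B m [W [B [B [B m [W n]] f] f]]] f]]]]]]
  [W [B m [W [B m [W [B [B [B m [W [B [B m [W n]] f]]] f] f]]]]]]
  [W [B m [W [B m [W [B [B [B [B m [W [B m [W n]]]] f] f] f]]]]]]
  [W [B m [W [B [B m [W [B m [W [B [B [B m [W n]] f] f]]]]] f]]]]
  [W [B m [W [B [B m [W [B [B m [W [B [B m [W n]] f]]] f]]] f]]]]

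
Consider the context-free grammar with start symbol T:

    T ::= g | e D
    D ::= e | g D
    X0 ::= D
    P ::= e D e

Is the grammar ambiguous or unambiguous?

Unambiguous

Only T, D are reachable from T; ignoring the rest: The reachable rules are right-linear with at most one rule per (nonterminal, next-terminal) pair. Each input token forces the next rule, so parsing is deterministic.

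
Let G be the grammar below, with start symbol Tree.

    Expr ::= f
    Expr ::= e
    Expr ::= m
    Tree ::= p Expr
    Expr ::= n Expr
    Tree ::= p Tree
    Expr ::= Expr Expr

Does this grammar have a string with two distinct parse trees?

Ambiguous

Witness: p e e e

Derivation 1: Tree ⇒ p Expr ⇒ p Expr Expr ⇒ p e Expr ⇒ p e Expr Expr ⇒ p e e Expr ⇒ p e e e
Derivation 2: Tree ⇒ p Expr ⇒ p Expr Expr ⇒ p Expr Expr Expr ⇒ p e Expr Expr ⇒ p e e Expr ⇒ p e e e

Two distinct leftmost derivations for the same string.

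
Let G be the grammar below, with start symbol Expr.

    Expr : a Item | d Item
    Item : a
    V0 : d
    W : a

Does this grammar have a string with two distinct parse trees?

Only Expr, Item are reachable from Expr; ignoring the rest: Each reachable nonterminal has at most one production per leading terminal, and all productions are right-linear; the derivation is determined token-by-token.

Unambiguous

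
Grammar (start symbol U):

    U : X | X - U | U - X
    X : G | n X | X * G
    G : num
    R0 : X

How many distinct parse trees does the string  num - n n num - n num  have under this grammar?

Parse trees for num - n n num - n num:
  [U [X [G num]] - [U [X n [X n [X [G num]]]] - [U [X n [X [G num]]]]]]
  [U [X [G num]] - [U [U [X n [X n [X [G num]]]]] - [X n [X [G num]]]]]
  [U [U [X [G num]] - [U [X n [X n [X [G num]]]]]] - [X n [X [G num]]]]
  [U [U [U [X [G num]]] - [X n [X n [X [G num]]]]] - [X n [X [G num]]]]

4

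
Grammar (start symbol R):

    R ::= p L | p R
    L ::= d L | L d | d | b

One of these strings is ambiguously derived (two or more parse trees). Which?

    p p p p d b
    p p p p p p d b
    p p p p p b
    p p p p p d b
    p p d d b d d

p p p p d b: 1 tree
p p p p p p d b: 1 tree
p p p p p b: 1 tree
p p p p p d b: 1 tree
p p d d b d d: 6 trees

p p d d b d d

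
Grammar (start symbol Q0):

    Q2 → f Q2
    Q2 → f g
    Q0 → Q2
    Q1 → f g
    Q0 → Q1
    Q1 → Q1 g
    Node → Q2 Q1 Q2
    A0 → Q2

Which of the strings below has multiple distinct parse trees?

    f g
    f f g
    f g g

f g

f g: 2 trees
f f g: 1 tree
f g g: 1 tree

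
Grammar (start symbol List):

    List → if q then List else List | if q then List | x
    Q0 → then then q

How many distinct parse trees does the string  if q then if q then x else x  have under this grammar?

Parse trees for if q then if q then x else x:
  [List if q then [List if q then [List x]] else [List x]]
  [List if q then [List if q then [List x] else [List x]]]

2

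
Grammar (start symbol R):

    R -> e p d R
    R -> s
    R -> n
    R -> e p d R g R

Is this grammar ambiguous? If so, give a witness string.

Ambiguous

Witness: e p d e p d n g n

Derivation 1: R ⇒ e p d R ⇒ e p d e p d R g R ⇒ e p d e p d n g R ⇒ e p d e p d n g n
Derivation 2: R ⇒ e p d R g R ⇒ e p d e p d R g R ⇒ e p d e p d n g R ⇒ e p d e p d n g n

Two distinct leftmost derivations for the same string.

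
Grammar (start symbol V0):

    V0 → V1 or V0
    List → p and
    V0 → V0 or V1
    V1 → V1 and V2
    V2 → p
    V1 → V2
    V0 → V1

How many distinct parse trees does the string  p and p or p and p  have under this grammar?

Parse trees for p and p or p and p:
  [V0 [V1 [V1 [V2 p]] and [V2 p]] or [V0 [V1 [V1 [V2 p]] and [V2 p]]]]
  [V0 [V0 [V1 [V1 [V2 p]] and [V2 p]]] or [V1 [V1 [V2 p]] and [V2 p]]]

2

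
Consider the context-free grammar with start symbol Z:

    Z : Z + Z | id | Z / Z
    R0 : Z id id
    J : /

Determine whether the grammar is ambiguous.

Ambiguous

Witness: id + id + id

Derivation 1: Z ⇒ Z + Z ⇒ Z + Z + Z ⇒ id + Z + Z ⇒ id + id + Z ⇒ id + id + id
Derivation 2: Z ⇒ Z + Z ⇒ id + Z ⇒ id + Z + Z ⇒ id + id + Z ⇒ id + id + id

Two distinct leftmost derivations for the same string.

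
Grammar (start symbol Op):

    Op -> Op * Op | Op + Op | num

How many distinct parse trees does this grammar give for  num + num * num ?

2

Parse trees for num + num * num:
  [Op [Op [Op num] + [Op num]] * [Op num]]
  [Op [Op num] + [Op [Op num] * [Op num]]]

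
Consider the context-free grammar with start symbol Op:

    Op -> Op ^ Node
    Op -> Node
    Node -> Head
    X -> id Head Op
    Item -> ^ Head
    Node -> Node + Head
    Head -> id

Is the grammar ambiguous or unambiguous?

(X, Item are unreachable from Op, so their rules don't affect L(Op).) This is a standard precedence ladder (Op over Node over Head), with each level left-recursive on its own operator ('^' at Op, '+' at Node). That structure is LR(1), hence unambiguous.

Unambiguous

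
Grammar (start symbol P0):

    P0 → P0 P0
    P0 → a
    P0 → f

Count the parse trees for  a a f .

Parse trees for a a f:
  [P0 [P0 a] [P0 [P0 a] [P0 f]]]
  [P0 [P0 [P0 a] [P0 a]] [P0 f]]

2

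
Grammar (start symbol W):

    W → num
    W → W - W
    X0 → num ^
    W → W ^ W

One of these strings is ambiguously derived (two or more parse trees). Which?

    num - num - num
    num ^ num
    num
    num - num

num - num - num

num - num - num: 2 trees
num ^ num: 1 tree
num: 1 tree
num - num: 1 tree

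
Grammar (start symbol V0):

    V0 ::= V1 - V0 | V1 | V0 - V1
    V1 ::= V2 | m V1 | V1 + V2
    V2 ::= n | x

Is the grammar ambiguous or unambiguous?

Ambiguous

Witness: n - n

Derivation 1: V0 ⇒ V1 - V0 ⇒ V2 - V0 ⇒ n - V0 ⇒ n - V1 ⇒ n - V2 ⇒ n - n
Derivation 2: V0 ⇒ V0 - V1 ⇒ V1 - V1 ⇒ V2 - V1 ⇒ n - V1 ⇒ n - V2 ⇒ n - n

Two distinct leftmost derivations for the same string.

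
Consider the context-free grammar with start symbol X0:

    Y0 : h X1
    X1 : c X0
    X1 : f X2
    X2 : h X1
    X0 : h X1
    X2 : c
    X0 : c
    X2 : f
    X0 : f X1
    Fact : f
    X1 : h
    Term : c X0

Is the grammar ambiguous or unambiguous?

Unambiguous

Only X0, X1, X2 are reachable from X0; ignoring the rest: Each reachable nonterminal has at most one production per leading terminal, and all productions are right-linear; the derivation is determined token-by-token.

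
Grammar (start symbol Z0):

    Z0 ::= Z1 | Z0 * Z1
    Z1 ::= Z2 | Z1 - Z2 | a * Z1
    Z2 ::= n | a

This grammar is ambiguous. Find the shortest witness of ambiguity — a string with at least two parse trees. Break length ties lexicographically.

a * a

length 1: no string has ≥2 trees
length 3: a * a has 2 parse trees

Two derivations of a * a:
  Z0 ⇒ Z1 ⇒ a * Z1 ⇒ a * Z2 ⇒ a * a
  Z0 ⇒ Z0 * Z1 ⇒ Z1 * Z1 ⇒ Z2 * Z1 ⇒ a * Z1 ⇒ a * Z2 ⇒ a * a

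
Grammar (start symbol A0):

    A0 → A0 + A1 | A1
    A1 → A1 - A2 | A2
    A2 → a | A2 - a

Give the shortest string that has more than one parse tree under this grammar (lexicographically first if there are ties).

length 1: no string has ≥2 trees
length 3: a - a has 2 parse trees

Two derivations of a - a:
  A0 ⇒ A1 ⇒ A1 - A2 ⇒ A2 - A2 ⇒ a - A2 ⇒ a - a
  A0 ⇒ A1 ⇒ A2 ⇒ A2 - a ⇒ a - a

a - a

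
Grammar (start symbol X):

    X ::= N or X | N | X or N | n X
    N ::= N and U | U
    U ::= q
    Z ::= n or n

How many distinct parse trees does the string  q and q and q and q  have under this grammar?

1

Parse trees for q and q and q and q:
  [X [N [N [N [N [U q]] and [U q]] and [U q]] and [U q]]]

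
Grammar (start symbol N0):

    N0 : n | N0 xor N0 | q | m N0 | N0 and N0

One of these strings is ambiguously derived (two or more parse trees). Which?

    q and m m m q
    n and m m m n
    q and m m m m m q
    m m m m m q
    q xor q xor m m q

q xor q xor m m q

q and m m m q: 1 tree
n and m m m n: 1 tree
q and m m m m m q: 1 tree
m m m m m q: 1 tree
q xor q xor m m q: 2 trees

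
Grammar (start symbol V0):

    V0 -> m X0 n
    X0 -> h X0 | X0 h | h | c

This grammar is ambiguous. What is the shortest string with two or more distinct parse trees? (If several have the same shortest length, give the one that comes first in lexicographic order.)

length 3: no string has ≥2 trees
length 4: m h h n has 2 parse trees

Two derivations of m h h n:
  V0 ⇒ m X0 n ⇒ m h X0 n ⇒ m h h n
  V0 ⇒ m X0 n ⇒ m X0 h n ⇒ m h h n

m h h n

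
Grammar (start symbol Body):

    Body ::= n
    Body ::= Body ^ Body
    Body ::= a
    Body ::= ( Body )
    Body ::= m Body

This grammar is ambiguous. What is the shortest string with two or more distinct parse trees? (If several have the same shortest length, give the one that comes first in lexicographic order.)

length 1: no string has ≥2 trees
length 2: no string has ≥2 trees
length 3: no string has ≥2 trees
length 4: m a ^ a has 2 parse trees

Two derivations of m a ^ a:
  Body ⇒ Body ^ Body ⇒ m Body ^ Body ⇒ m a ^ Body ⇒ m a ^ a
  Body ⇒ m Body ⇒ m Body ^ Body ⇒ m a ^ Body ⇒ m a ^ a

m a ^ a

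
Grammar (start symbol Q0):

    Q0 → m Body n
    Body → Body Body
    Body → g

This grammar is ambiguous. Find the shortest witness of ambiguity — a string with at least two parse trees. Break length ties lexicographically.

length 3: no string has ≥2 trees
length 4: no string has ≥2 trees
length 5: m g g g n has 2 parse trees

Two derivations of m g g g n:
  Q0 ⇒ m Body n ⇒ m Body Body n ⇒ m Body Body Body n ⇒ m g Body Body n ⇒ m g g Body n ⇒ m g g g n
  Q0 ⇒ m Body n ⇒ m Body Body n ⇒ m g Body n ⇒ m g Body Body n ⇒ m g g Body n ⇒ m g g g n

m g g g n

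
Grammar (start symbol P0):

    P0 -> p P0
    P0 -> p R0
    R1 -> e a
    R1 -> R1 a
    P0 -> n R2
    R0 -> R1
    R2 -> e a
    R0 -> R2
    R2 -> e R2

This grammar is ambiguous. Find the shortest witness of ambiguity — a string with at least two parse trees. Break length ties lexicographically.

p e a

length 3: p e a has 2 parse trees

Two derivations of p e a:
  P0 ⇒ p R0 ⇒ p R1 ⇒ p e a
  P0 ⇒ p R0 ⇒ p R2 ⇒ p e a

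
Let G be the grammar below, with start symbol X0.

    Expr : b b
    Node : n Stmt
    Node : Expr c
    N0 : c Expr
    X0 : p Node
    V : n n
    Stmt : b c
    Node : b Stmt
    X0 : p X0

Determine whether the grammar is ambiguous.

Ambiguous

Witness: p b b c

Derivation 1: X0 ⇒ p Node ⇒ p Expr c ⇒ p b b c
Derivation 2: X0 ⇒ p Node ⇒ p b Stmt ⇒ p b b c

Two distinct leftmost derivations for the same string.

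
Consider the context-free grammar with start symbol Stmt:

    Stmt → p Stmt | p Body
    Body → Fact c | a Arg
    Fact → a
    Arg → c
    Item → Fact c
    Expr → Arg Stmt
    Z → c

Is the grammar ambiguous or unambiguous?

Ambiguous

Witness: p a c

Derivation 1: Stmt ⇒ p Body ⇒ p Fact c ⇒ p a c
Derivation 2: Stmt ⇒ p Body ⇒ p a Arg ⇒ p a c

Two distinct leftmost derivations for the same string.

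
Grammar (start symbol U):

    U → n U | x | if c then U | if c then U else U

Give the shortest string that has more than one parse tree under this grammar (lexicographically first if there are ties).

length 1: no string has ≥2 trees
length 2: no string has ≥2 trees
length 3: no string has ≥2 trees
length 4: no string has ≥2 trees
length 5: no string has ≥2 trees
length 6: no string has ≥2 trees
length 7: no string has ≥2 trees
length 8: no string has ≥2 trees
length 9: if c then if c then x else x has 2 parse trees

Two derivations of if c then if c then x else x:
  U ⇒ if c then U ⇒ if c then if c then U else U ⇒ if c then if c then x else U ⇒ if c then if c then x else x
  U ⇒ if c then U else U ⇒ if c then if c then U else U ⇒ if c then if c then x else U ⇒ if c then if c then x else x

if c then if c then x else x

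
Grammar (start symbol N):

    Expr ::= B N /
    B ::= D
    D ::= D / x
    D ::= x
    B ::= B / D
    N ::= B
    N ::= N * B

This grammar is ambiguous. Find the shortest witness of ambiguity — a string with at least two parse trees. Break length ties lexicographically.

x / x

length 1: no string has ≥2 trees
length 3: x / x has 2 parse trees

Two derivations of x / x:
  N ⇒ B ⇒ D ⇒ D / x ⇒ x / x
  N ⇒ B ⇒ B / D ⇒ D / D ⇒ x / D ⇒ x / x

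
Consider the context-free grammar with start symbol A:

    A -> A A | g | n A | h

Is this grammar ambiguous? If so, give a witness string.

Witness: g g g

Derivation 1: A ⇒ A A ⇒ A A A ⇒ g A A ⇒ g g A ⇒ g g g
Derivation 2: A ⇒ A A ⇒ g A ⇒ g A A ⇒ g g A ⇒ g g g

Two distinct leftmost derivations for the same string.

Ambiguous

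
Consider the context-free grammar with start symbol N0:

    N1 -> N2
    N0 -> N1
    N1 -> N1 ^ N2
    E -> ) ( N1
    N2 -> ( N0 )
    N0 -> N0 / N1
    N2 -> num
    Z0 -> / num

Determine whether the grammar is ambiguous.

(Z0, E are unreachable from N0, so their rules don't affect L(N0).) N0 → N0 / N1 | N1  ;  N1 → N1 ^ N2 | N2  — a left-associative chain with N2 at the bottom. Each string factors uniquely by precedence.

Unambiguous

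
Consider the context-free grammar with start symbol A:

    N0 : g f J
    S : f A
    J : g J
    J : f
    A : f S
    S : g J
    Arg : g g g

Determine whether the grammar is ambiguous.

Unambiguous

(Arg, N0 are unreachable from A, so their rules don't affect L(A).) The reachable rules are right-linear with at most one rule per (nonterminal, next-terminal) pair. Each input token forces the next rule, so parsing is deterministic.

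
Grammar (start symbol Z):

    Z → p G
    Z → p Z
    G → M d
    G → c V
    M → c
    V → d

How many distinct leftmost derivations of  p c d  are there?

2

Parse trees for p c d:
  [Z p [G [M c] d]]
  [Z p [G c [V d]]]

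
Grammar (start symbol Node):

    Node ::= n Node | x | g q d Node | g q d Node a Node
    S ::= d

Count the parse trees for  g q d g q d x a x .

Parse trees for g q d g q d x a x:
  [Node g q d [Node g q d [Node x] a [Node x]]]
  [Node g q d [Node g q d [Node x]] a [Node x]]

2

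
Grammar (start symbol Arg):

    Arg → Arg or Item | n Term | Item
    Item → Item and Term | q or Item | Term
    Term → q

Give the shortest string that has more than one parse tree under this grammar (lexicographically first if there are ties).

q or q

length 1: no string has ≥2 trees
length 2: no string has ≥2 trees
length 3: q or q has 2 parse trees

Two derivations of q or q:
  Arg ⇒ Arg or Item ⇒ Item or Item ⇒ Term or Item ⇒ q or Item ⇒ q or Term ⇒ q or q
  Arg ⇒ Item ⇒ q or Item ⇒ q or Term ⇒ q or q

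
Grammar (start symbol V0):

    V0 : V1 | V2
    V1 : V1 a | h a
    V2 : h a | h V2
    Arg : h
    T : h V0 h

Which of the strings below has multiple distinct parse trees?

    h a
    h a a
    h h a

h a: 2 trees
h a a: 1 tree
h h a: 1 tree

h a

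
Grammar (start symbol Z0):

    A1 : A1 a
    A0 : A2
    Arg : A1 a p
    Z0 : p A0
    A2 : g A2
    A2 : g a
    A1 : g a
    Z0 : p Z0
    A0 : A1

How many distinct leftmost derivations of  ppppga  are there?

2

Parse trees for ppppga:
  [Z0 p [Z0 p [Z0 p [Z0 p [A0 [A2 g a]]]]]]
  [Z0 p [Z0 p [Z0 p [Z0 p [A0 [A1 g a]]]]]]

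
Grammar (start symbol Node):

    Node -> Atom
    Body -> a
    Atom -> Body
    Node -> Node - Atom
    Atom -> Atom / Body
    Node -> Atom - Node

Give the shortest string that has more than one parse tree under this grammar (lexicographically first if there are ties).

length 1: no string has ≥2 trees
length 3: a - a has 2 parse trees

Two derivations of a - a:
  Node ⇒ Node - Atom ⇒ Atom - Atom ⇒ Body - Atom ⇒ a - Atom ⇒ a - Body ⇒ a - a
  Node ⇒ Atom - Node ⇒ Body - Node ⇒ a - Node ⇒ a - Atom ⇒ a - Body ⇒ a - a

a - a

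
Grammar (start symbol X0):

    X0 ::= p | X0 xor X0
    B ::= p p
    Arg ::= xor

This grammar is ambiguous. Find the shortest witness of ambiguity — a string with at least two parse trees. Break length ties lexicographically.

length 1: no string has ≥2 trees
length 3: no string has ≥2 trees
length 5: p xor p xor p has 2 parse trees

Two derivations of p xor p xor p:
  X0 ⇒ X0 xor X0 ⇒ p xor X0 ⇒ p xor X0 xor X0 ⇒ p xor p xor X0 ⇒ p xor p xor p
  X0 ⇒ X0 xor X0 ⇒ X0 xor X0 xor X0 ⇒ p xor X0 xor X0 ⇒ p xor p xor X0 ⇒ p xor p xor p

p xor p xor p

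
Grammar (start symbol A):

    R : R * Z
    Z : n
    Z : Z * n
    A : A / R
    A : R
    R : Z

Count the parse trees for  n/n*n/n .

Parse trees for n/n*n/n:
  [A [A [A [R [Z n]]] / [R [R [Z n]] * [Z n]]] / [R [Z n]]]
  [A [A [A [R [Z n]]] / [R [Z [Z n] * n]]] / [R [Z n]]]

2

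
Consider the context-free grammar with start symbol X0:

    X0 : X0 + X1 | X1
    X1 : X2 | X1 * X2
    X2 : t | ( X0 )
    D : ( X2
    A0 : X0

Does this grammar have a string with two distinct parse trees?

Unambiguous

(D, A0 are unreachable from X0, so their rules don't affect L(X0).) X0 → X0 + X1 | X1  ;  X1 → X1 * X2 | X2  — a left-associative chain with X2 at the bottom. Each string factors uniquely by precedence.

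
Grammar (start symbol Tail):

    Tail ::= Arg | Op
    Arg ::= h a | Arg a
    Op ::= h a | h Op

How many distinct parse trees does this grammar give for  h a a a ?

Parse trees for h a a a:
  [Tail [Arg [Arg [Arg h a] a] a]]

1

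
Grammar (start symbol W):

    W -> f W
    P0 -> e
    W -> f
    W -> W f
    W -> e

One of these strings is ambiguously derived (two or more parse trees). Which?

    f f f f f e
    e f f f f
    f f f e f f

f f f e f f

f f f f f e: 1 tree
e f f f f: 1 tree
f f f e f f: 10 trees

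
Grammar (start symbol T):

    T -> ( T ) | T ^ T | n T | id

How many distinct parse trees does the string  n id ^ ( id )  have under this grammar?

Parse trees for n id ^ ( id ):
  [T [T n [T id]] ^ [T ( [T id] )]]
  [T n [T [T id] ^ [T ( [T id] )]]]

2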